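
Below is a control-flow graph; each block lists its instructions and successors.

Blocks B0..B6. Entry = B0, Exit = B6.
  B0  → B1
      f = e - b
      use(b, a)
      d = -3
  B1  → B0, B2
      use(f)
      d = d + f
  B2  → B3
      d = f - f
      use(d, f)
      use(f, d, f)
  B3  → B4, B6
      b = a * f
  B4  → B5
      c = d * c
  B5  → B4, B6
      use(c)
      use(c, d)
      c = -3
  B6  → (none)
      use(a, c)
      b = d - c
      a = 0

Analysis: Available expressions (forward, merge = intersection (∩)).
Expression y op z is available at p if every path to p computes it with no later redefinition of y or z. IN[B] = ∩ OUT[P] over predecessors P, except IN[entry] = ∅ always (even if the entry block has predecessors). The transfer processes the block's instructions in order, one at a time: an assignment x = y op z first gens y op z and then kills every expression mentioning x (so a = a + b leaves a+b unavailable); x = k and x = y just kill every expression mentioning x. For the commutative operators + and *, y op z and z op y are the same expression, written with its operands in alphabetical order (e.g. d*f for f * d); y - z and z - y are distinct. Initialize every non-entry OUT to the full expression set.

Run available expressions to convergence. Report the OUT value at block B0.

Per-block solution:
  B0: | IN={} | OUT={e-b}
  B1: | IN={e-b} | OUT={e-b}
  B2: | IN={e-b} | OUT={e-b, f-f}
  B3: | IN={e-b, f-f} | OUT={a*f, f-f}
  B4: | IN={a*f, f-f} | OUT={a*f, f-f}
  B5: | IN={a*f, f-f} | OUT={a*f, f-f}
  B6: | IN={a*f, f-f} | OUT={d-c, f-f}

Merge at B0 (entry node, so the boundary value {} is joined with the incoming edge(s)): IN[B0] = {} ∩ OUT[B1] = {}
Applying B0's transfer function to that IN value gives OUT[B0] (row B0 above).

Answer: {e-b}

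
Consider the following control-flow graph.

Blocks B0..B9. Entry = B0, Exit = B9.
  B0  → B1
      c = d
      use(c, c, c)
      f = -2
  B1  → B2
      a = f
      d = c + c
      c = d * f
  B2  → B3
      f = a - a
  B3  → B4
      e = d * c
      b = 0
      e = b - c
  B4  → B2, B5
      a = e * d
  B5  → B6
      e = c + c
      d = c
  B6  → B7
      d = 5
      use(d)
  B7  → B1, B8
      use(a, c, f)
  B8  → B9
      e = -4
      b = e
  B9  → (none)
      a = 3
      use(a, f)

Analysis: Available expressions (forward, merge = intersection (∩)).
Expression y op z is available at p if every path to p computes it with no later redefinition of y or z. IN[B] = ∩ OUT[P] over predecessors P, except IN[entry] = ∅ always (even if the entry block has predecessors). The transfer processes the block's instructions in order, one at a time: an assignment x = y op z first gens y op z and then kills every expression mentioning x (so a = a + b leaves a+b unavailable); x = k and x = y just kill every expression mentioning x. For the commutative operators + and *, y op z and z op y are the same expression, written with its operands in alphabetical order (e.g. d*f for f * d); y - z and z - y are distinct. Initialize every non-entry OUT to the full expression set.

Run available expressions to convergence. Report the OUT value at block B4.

Converged values:
  B0:   IN={}   OUT={}
  B1:   IN={}   OUT={d*f}
  B2:   IN={}   OUT={a-a}
  B3:   IN={a-a}   OUT={a-a, b-c, c*d}
  B4:   IN={a-a, b-c, c*d}   OUT={b-c, c*d, d*e}
  B5:   IN={b-c, c*d, d*e}   OUT={b-c, c+c}
  B6:   IN={b-c, c+c}   OUT={b-c, c+c}
  B7:   IN={b-c, c+c}   OUT={b-c, c+c}
  B8:   IN={b-c, c+c}   OUT={c+c}
  B9:   IN={c+c}   OUT={c+c}

Merge at B4: IN[B4] = OUT[B3] = {a-a, b-c, c*d}
Applying B4's transfer function to that IN value gives OUT[B4] (row B4 above).

Answer: {b-c, c*d, d*e}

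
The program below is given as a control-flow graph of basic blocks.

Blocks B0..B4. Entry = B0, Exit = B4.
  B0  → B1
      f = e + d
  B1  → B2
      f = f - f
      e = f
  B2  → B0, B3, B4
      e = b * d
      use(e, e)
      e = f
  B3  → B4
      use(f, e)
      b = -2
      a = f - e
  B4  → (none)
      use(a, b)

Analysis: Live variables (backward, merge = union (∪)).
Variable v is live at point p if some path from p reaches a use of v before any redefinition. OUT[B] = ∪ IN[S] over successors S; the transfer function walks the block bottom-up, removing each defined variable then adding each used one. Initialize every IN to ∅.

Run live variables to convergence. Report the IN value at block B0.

Answer: {a, b, d, e}

Working:
Converged values:
  B0:   IN={a, b, d, e}   OUT={a, b, d, f}
  B1:   IN={a, b, d, f}   OUT={a, b, d, f}
  B2:   IN={a, b, d, f}   OUT={a, b, d, e, f}
  B3:   IN={e, f}   OUT={a, b}
  B4:   IN={a, b}   OUT={}

Merge at B0: OUT[B0] = IN[B1] = {a, b, d, f}
Applying B0's transfer function to that OUT value gives IN[B0] (row B0 above).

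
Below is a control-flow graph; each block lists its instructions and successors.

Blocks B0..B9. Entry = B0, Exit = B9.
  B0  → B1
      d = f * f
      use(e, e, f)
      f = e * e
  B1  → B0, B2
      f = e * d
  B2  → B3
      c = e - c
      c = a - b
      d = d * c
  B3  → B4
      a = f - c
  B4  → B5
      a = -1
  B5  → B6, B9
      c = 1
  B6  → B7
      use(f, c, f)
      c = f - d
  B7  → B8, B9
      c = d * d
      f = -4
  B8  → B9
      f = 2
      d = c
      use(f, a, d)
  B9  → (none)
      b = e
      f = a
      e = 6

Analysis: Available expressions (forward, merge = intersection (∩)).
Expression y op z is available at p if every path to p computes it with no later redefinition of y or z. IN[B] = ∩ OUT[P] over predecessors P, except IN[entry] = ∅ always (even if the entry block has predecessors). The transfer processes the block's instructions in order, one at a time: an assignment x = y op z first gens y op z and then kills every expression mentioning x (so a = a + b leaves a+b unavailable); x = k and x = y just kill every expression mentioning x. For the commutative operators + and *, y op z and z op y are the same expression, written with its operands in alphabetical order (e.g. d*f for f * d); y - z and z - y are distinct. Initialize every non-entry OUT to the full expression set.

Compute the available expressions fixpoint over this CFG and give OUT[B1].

Answer: {d*e, e*e}

Working:
Fixpoint table:
  B0: | IN={} | OUT={e*e}
  B1: | IN={e*e} | OUT={d*e, e*e}
  B2: | IN={d*e, e*e} | OUT={a-b, e*e}
  B3: | IN={a-b, e*e} | OUT={e*e, f-c}
  B4: | IN={e*e, f-c} | OUT={e*e, f-c}
  B5: | IN={e*e, f-c} | OUT={e*e}
  B6: | IN={e*e} | OUT={e*e, f-d}
  B7: | IN={e*e, f-d} | OUT={d*d, e*e}
  B8: | IN={d*d, e*e} | OUT={e*e}
  B9: | IN={e*e} | OUT={}

Merge at B1: IN[B1] = OUT[B0] = {e*e}
Applying B1's transfer function to that IN value gives OUT[B1] (row B1 above).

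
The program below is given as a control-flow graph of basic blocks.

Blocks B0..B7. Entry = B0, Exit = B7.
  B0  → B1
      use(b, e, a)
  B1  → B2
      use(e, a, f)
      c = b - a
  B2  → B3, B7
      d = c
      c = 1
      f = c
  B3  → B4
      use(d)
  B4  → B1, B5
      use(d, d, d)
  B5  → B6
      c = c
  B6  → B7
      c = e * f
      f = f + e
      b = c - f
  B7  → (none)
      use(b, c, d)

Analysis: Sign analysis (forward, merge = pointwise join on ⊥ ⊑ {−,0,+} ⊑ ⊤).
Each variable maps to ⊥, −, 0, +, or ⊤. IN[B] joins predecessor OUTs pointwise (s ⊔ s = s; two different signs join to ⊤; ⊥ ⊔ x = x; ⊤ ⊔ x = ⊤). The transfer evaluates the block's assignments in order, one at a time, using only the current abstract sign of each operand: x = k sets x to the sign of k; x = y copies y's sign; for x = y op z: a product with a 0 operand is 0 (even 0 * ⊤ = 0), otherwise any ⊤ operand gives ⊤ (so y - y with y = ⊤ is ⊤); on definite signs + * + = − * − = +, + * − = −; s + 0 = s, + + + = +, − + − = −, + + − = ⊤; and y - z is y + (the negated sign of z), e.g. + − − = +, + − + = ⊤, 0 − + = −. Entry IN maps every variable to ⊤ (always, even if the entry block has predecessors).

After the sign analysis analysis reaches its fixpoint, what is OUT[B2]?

Fixpoint table:
  B0:  IN=(all ⊤)  OUT=(all ⊤)
  B1:  IN=(all ⊤)  OUT=(all ⊤)
  B2:  IN=(all ⊤)  OUT={c:+, f:+; rest ⊤}
  B3:  IN={c:+, f:+; rest ⊤}  OUT={c:+, f:+; rest ⊤}
  B4:  IN={c:+, f:+; rest ⊤}  OUT={c:+, f:+; rest ⊤}
  B5:  IN={c:+, f:+; rest ⊤}  OUT={c:+, f:+; rest ⊤}
  B6:  IN={c:+, f:+; rest ⊤}  OUT=(all ⊤)
  B7:  IN=(all ⊤)  OUT=(all ⊤)

Merge at B2: IN[B2] = OUT[B1] = {a: ⊤, b: ⊤, c: ⊤, d: ⊤, e: ⊤, f: ⊤}
Applying B2's transfer function to that IN value gives OUT[B2] (row B2 above).

Answer: {a: ⊤, b: ⊤, c: +, d: ⊤, e: ⊤, f: +}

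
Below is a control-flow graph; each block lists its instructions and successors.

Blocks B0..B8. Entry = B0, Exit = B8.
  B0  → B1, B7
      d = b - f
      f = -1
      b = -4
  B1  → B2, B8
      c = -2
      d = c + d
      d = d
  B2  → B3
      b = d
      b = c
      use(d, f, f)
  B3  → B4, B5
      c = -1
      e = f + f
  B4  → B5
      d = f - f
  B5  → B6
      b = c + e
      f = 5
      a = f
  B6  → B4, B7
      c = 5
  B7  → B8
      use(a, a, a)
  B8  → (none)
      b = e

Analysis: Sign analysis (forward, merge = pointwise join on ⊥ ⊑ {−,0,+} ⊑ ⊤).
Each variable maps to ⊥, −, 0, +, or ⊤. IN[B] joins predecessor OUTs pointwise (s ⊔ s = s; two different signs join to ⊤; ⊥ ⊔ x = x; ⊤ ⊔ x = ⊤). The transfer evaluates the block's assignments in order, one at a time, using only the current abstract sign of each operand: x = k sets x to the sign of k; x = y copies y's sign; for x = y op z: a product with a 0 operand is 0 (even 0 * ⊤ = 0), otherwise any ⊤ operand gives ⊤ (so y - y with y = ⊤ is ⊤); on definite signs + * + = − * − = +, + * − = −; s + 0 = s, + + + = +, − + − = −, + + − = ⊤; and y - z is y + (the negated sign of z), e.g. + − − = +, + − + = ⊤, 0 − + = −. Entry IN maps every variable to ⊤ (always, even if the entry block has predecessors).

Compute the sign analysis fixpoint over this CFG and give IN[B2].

Converged values:
  B0:   IN=(all ⊤)   OUT={b:-, f:-; rest ⊤}
  B1:   IN={b:-, f:-; rest ⊤}   OUT={b:-, c:-, f:-; rest ⊤}
  B2:   IN={b:-, c:-, f:-; rest ⊤}   OUT={b:-, c:-, f:-; rest ⊤}
  B3:   IN={b:-, c:-, f:-; rest ⊤}   OUT={b:-, c:-, e:-, f:-; rest ⊤}
  B4:   IN={e:-; rest ⊤}   OUT={e:-; rest ⊤}
  B5:   IN={e:-; rest ⊤}   OUT={a:+, e:-, f:+; rest ⊤}
  B6:   IN={a:+, e:-, f:+; rest ⊤}   OUT={a:+, c:+, e:-, f:+; rest ⊤}
  B7:   IN=(all ⊤)   OUT=(all ⊤)
  B8:   IN=(all ⊤)   OUT=(all ⊤)

Merge at B2: IN[B2] = OUT[B1] = {a: ⊤, b: -, c: -, d: ⊤, e: ⊤, f: -}

Answer: {a: ⊤, b: -, c: -, d: ⊤, e: ⊤, f: -}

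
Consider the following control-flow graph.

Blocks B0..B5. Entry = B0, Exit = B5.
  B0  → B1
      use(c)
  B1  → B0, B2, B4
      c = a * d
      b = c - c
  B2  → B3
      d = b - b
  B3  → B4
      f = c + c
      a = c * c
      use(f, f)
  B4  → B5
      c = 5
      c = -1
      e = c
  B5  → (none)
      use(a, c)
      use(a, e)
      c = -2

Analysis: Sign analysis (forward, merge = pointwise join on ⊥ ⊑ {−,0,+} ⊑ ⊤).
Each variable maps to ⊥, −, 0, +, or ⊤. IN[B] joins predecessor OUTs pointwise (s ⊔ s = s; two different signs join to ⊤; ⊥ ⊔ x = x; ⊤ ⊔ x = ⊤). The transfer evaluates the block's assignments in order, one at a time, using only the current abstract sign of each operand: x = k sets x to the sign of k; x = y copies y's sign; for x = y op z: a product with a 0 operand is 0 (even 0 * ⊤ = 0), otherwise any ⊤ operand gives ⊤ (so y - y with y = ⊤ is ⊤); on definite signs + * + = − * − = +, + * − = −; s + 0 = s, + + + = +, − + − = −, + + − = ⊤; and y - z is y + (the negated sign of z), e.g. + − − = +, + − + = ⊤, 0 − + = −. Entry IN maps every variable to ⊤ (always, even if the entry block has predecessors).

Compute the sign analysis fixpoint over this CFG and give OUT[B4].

Converged values:
  B0:   IN=(all ⊤)   OUT=(all ⊤)
  B1:   IN=(all ⊤)   OUT=(all ⊤)
  B2:   IN=(all ⊤)   OUT=(all ⊤)
  B3:   IN=(all ⊤)   OUT=(all ⊤)
  B4:   IN=(all ⊤)   OUT={c:-, e:-; rest ⊤}
  B5:   IN={c:-, e:-; rest ⊤}   OUT={c:-, e:-; rest ⊤}

Merge at B4: IN[B4] = OUT[B1] ⊔ OUT[B3] = {a: ⊤, b: ⊤, c: ⊤, d: ⊤, e: ⊤, f: ⊤}
Applying B4's transfer function to that IN value gives OUT[B4] (row B4 above).

Answer: {a: ⊤, b: ⊤, c: -, d: ⊤, e: -, f: ⊤}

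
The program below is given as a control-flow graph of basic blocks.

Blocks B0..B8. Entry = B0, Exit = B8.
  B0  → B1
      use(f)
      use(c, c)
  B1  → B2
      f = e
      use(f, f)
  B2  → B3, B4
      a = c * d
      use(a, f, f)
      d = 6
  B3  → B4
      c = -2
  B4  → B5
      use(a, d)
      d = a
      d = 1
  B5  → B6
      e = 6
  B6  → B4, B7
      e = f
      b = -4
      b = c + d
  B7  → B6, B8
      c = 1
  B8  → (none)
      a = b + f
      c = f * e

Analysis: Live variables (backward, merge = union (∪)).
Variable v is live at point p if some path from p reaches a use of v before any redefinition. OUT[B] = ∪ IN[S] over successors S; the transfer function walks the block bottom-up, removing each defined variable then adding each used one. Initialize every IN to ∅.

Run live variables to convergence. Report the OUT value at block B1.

Answer: {c, d, f}

Trace:
Converged values:
  B0:  IN={c, d, e, f}  OUT={c, d, e}
  B1:  IN={c, d, e}  OUT={c, d, f}
  B2:  IN={c, d, f}  OUT={a, c, d, f}
  B3:  IN={a, d, f}  OUT={a, c, d, f}
  B4:  IN={a, c, d, f}  OUT={a, c, d, f}
  B5:  IN={a, c, d, f}  OUT={a, c, d, f}
  B6:  IN={a, c, d, f}  OUT={a, b, c, d, e, f}
  B7:  IN={a, b, d, e, f}  OUT={a, b, c, d, e, f}
  B8:  IN={b, e, f}  OUT={}

Merge at B1: OUT[B1] = IN[B2] = {c, d, f}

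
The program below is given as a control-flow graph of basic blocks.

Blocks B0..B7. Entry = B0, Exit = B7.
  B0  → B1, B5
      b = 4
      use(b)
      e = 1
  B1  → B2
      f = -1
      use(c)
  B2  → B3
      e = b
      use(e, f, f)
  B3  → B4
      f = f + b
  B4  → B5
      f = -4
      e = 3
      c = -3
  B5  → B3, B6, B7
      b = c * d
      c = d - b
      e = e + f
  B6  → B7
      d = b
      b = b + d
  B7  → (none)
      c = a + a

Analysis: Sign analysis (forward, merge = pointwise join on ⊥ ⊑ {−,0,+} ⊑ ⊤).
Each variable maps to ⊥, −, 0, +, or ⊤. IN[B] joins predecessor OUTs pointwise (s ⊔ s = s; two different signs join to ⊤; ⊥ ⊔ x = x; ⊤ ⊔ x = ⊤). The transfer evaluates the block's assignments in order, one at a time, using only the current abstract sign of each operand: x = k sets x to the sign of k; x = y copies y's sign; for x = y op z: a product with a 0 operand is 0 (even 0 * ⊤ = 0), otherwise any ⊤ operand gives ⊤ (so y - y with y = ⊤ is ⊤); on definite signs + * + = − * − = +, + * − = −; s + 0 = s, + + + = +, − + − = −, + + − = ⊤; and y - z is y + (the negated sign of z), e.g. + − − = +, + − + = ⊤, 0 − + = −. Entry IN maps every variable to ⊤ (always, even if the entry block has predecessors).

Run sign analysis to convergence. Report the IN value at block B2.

Fixpoint table:
  B0:  IN=(all ⊤)  OUT={b:+, e:+; rest ⊤}
  B1:  IN={b:+, e:+; rest ⊤}  OUT={b:+, e:+, f:-; rest ⊤}
  B2:  IN={b:+, e:+, f:-; rest ⊤}  OUT={b:+, e:+, f:-; rest ⊤}
  B3:  IN=(all ⊤)  OUT=(all ⊤)
  B4:  IN=(all ⊤)  OUT={c:-, e:+, f:-; rest ⊤}
  B5:  IN={e:+; rest ⊤}  OUT=(all ⊤)
  B6:  IN=(all ⊤)  OUT=(all ⊤)
  B7:  IN=(all ⊤)  OUT=(all ⊤)

Merge at B2: IN[B2] = OUT[B1] = {a: ⊤, b: +, c: ⊤, d: ⊤, e: +, f: -}

Answer: {a: ⊤, b: +, c: ⊤, d: ⊤, e: +, f: -}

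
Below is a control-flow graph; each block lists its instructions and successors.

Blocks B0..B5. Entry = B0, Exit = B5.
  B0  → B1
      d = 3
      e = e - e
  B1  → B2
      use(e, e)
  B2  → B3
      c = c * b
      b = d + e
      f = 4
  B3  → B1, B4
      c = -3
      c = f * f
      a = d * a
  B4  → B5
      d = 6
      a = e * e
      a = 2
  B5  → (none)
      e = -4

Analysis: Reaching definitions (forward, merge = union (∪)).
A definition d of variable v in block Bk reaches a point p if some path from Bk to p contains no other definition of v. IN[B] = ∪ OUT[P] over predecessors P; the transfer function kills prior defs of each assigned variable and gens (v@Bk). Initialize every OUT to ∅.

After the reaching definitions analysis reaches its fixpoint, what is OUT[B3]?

Fixpoint table:
  B0:  IN={}  OUT={d@B0, e@B0}
  B1:  IN={a@B3, b@B2, c@B3, d@B0, e@B0, f@B2}  OUT={a@B3, b@B2, c@B3, d@B0, e@B0, f@B2}
  B2:  IN={a@B3, b@B2, c@B3, d@B0, e@B0, f@B2}  OUT={a@B3, b@B2, c@B2, d@B0, e@B0, f@B2}
  B3:  IN={a@B3, b@B2, c@B2, d@B0, e@B0, f@B2}  OUT={a@B3, b@B2, c@B3, d@B0, e@B0, f@B2}
  B4:  IN={a@B3, b@B2, c@B3, d@B0, e@B0, f@B2}  OUT={a@B4, b@B2, c@B3, d@B4, e@B0, f@B2}
  B5:  IN={a@B4, b@B2, c@B3, d@B4, e@B0, f@B2}  OUT={a@B4, b@B2, c@B3, d@B4, e@B5, f@B2}

Merge at B3: IN[B3] = OUT[B2] = {a@B3, b@B2, c@B2, d@B0, e@B0, f@B2}
Applying B3's transfer function to that IN value gives OUT[B3] (row B3 above).

Answer: {a@B3, b@B2, c@B3, d@B0, e@B0, f@B2}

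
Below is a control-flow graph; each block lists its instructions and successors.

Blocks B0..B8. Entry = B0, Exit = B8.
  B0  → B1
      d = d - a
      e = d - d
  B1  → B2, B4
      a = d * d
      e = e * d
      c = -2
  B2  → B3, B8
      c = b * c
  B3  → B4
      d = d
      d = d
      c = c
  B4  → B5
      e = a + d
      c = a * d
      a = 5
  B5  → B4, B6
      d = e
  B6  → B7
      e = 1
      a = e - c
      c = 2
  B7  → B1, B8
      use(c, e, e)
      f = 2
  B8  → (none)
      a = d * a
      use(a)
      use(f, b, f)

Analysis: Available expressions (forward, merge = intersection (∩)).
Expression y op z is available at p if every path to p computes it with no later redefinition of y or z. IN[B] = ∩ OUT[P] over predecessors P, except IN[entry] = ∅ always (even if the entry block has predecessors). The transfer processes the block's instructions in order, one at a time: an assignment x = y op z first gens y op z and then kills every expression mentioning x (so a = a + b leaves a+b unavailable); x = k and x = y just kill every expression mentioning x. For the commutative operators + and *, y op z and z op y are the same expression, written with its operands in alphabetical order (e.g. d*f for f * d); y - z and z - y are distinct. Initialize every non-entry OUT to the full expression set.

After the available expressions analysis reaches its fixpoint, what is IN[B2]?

Converged values:
  B0: | IN={} | OUT={d-d}
  B1: | IN={} | OUT={d*d}
  B2: | IN={d*d} | OUT={d*d}
  B3: | IN={d*d} | OUT={}
  B4: | IN={} | OUT={}
  B5: | IN={} | OUT={}
  B6: | IN={} | OUT={}
  B7: | IN={} | OUT={}
  B8: | IN={} | OUT={}

Merge at B2: IN[B2] = OUT[B1] = {d*d}

Answer: {d*d}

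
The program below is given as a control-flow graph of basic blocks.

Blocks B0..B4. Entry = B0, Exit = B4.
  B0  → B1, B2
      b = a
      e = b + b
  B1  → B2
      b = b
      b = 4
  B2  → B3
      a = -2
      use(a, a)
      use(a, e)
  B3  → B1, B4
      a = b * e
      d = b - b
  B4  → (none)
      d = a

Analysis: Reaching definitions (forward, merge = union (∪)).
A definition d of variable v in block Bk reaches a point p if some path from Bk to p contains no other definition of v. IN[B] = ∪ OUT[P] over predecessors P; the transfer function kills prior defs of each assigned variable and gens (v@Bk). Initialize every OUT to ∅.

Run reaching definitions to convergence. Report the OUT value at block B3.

Answer: {a@B3, b@B0, b@B1, d@B3, e@B0}

Working:
Per-block solution:
  B0: | IN={} | OUT={b@B0, e@B0}
  B1: | IN={a@B3, b@B0, b@B1, d@B3, e@B0} | OUT={a@B3, b@B1, d@B3, e@B0}
  B2: | IN={a@B3, b@B0, b@B1, d@B3, e@B0} | OUT={a@B2, b@B0, b@B1, d@B3, e@B0}
  B3: | IN={a@B2, b@B0, b@B1, d@B3, e@B0} | OUT={a@B3, b@B0, b@B1, d@B3, e@B0}
  B4: | IN={a@B3, b@B0, b@B1, d@B3, e@B0} | OUT={a@B3, b@B0, b@B1, d@B4, e@B0}

Merge at B3: IN[B3] = OUT[B2] = {a@B2, b@B0, b@B1, d@B3, e@B0}
Applying B3's transfer function to that IN value gives OUT[B3] (row B3 above).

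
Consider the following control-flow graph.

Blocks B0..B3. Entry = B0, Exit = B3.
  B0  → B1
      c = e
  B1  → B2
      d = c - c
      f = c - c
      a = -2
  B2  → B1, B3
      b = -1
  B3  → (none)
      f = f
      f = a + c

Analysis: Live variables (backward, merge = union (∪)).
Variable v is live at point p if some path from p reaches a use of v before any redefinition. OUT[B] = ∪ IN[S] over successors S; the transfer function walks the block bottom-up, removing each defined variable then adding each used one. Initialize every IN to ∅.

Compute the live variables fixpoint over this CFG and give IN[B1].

Per-block solution:
  B0:   IN={e}   OUT={c}
  B1:   IN={c}   OUT={a, c, f}
  B2:   IN={a, c, f}   OUT={a, c, f}
  B3:   IN={a, c, f}   OUT={}

Merge at B1: OUT[B1] = IN[B2] = {a, c, f}
Applying B1's transfer function to that OUT value gives IN[B1] (row B1 above).

Answer: {c}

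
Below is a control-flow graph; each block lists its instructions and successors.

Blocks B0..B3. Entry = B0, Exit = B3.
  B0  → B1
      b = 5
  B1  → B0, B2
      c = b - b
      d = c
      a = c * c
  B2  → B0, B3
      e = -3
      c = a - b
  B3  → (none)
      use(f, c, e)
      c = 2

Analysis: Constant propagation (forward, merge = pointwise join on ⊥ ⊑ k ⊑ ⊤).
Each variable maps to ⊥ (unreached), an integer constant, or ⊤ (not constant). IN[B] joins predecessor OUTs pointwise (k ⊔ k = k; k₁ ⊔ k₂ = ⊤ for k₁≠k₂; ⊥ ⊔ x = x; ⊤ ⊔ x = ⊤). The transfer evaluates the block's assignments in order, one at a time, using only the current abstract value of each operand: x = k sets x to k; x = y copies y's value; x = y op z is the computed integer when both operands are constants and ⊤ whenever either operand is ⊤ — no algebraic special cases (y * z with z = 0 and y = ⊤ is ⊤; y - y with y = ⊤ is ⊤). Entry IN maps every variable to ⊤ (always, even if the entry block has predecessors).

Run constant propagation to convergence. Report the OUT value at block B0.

Converged values:
  B0:  IN=(all ⊤)  OUT={b:5; rest ⊤}
  B1:  IN={b:5; rest ⊤}  OUT={a:0, b:5, c:0, d:0; rest ⊤}
  B2:  IN={a:0, b:5, c:0, d:0; rest ⊤}  OUT={a:0, b:5, c:-5, d:0, e:-3; rest ⊤}
  B3:  IN={a:0, b:5, c:-5, d:0, e:-3; rest ⊤}  OUT={a:0, b:5, c:2, d:0, e:-3; rest ⊤}

Merge at B0 (entry node, so the boundary value (all ⊤) is joined with the incoming edge(s)): IN[B0] = (all ⊤) ⊔ OUT[B1] ⊔ OUT[B2] = {a: ⊤, b: ⊤, c: ⊤, d: ⊤, e: ⊤, f: ⊤}
Applying B0's transfer function to that IN value gives OUT[B0] (row B0 above).

Answer: {a: ⊤, b: 5, c: ⊤, d: ⊤, e: ⊤, f: ⊤}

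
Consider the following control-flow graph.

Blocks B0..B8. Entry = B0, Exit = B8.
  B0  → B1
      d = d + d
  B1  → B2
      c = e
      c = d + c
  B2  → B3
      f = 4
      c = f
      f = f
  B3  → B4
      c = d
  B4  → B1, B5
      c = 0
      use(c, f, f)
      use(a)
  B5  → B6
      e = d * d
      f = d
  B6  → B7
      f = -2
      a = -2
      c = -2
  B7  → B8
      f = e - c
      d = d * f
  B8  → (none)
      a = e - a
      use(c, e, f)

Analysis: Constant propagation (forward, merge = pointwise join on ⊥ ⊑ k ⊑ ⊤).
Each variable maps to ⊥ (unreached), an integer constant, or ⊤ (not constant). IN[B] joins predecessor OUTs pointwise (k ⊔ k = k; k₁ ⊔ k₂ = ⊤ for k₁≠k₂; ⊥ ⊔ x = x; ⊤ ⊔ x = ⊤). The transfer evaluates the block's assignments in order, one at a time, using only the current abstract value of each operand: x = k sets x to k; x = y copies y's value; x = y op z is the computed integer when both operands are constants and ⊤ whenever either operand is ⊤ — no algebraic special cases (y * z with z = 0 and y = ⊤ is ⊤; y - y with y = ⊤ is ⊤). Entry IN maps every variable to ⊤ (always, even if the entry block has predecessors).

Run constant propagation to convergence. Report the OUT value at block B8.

Fixpoint table:
  B0:  IN=(all ⊤)  OUT=(all ⊤)
  B1:  IN=(all ⊤)  OUT=(all ⊤)
  B2:  IN=(all ⊤)  OUT={c:4, f:4; rest ⊤}
  B3:  IN={c:4, f:4; rest ⊤}  OUT={f:4; rest ⊤}
  B4:  IN={f:4; rest ⊤}  OUT={c:0, f:4; rest ⊤}
  B5:  IN={c:0, f:4; rest ⊤}  OUT={c:0; rest ⊤}
  B6:  IN={c:0; rest ⊤}  OUT={a:-2, c:-2, f:-2; rest ⊤}
  B7:  IN={a:-2, c:-2, f:-2; rest ⊤}  OUT={a:-2, c:-2; rest ⊤}
  B8:  IN={a:-2, c:-2; rest ⊤}  OUT={c:-2; rest ⊤}

Merge at B8: IN[B8] = OUT[B7] = {a: -2, b: ⊤, c: -2, d: ⊤, e: ⊤, f: ⊤}
Applying B8's transfer function to that IN value gives OUT[B8] (row B8 above).

Answer: {a: ⊤, b: ⊤, c: -2, d: ⊤, e: ⊤, f: ⊤}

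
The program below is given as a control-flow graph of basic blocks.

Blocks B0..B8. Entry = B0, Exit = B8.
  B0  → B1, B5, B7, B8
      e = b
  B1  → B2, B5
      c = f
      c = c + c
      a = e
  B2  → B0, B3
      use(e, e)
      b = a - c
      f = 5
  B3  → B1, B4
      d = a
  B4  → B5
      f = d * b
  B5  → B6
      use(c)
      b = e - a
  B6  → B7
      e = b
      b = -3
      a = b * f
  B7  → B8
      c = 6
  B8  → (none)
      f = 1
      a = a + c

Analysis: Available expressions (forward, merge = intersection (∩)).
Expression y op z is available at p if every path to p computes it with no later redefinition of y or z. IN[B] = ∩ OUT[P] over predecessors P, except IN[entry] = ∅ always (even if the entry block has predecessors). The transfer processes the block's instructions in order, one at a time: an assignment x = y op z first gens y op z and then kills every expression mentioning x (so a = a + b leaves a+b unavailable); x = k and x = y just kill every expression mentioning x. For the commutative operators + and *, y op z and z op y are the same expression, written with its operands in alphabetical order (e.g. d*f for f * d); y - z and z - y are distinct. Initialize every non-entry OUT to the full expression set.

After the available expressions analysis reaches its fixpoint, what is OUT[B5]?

Per-block solution:
  B0: | IN={} | OUT={}
  B1: | IN={} | OUT={}
  B2: | IN={} | OUT={a-c}
  B3: | IN={a-c} | OUT={a-c}
  B4: | IN={a-c} | OUT={a-c, b*d}
  B5: | IN={} | OUT={e-a}
  B6: | IN={e-a} | OUT={b*f}
  B7: | IN={} | OUT={}
  B8: | IN={} | OUT={}

Merge at B5: IN[B5] = OUT[B0] ∩ OUT[B1] ∩ OUT[B4] = {}
Applying B5's transfer function to that IN value gives OUT[B5] (row B5 above).

Answer: {e-a}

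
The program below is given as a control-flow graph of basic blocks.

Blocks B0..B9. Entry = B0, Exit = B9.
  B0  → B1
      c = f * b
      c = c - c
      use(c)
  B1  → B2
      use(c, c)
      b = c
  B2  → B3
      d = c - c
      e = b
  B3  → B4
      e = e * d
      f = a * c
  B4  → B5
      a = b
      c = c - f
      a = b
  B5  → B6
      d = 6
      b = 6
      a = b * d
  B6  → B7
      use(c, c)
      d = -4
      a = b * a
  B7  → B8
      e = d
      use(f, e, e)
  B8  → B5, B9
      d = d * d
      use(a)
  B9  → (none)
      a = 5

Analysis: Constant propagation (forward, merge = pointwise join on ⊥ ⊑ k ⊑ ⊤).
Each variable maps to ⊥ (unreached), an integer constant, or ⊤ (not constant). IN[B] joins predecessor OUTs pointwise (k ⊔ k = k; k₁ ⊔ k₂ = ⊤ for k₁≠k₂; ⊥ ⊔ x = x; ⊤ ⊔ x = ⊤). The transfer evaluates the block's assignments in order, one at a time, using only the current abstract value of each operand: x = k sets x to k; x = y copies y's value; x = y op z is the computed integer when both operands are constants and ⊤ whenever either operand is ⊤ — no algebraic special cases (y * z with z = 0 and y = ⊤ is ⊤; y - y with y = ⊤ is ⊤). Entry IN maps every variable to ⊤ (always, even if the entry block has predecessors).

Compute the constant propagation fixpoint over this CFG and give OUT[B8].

Answer: {a: 216, b: 6, c: ⊤, d: 16, e: -4, f: ⊤}

Working:
Fixpoint table:
  B0:  IN=(all ⊤)  OUT=(all ⊤)
  B1:  IN=(all ⊤)  OUT=(all ⊤)
  B2:  IN=(all ⊤)  OUT=(all ⊤)
  B3:  IN=(all ⊤)  OUT=(all ⊤)
  B4:  IN=(all ⊤)  OUT=(all ⊤)
  B5:  IN=(all ⊤)  OUT={a:36, b:6, d:6; rest ⊤}
  B6:  IN={a:36, b:6, d:6; rest ⊤}  OUT={a:216, b:6, d:-4; rest ⊤}
  B7:  IN={a:216, b:6, d:-4; rest ⊤}  OUT={a:216, b:6, d:-4, e:-4; rest ⊤}
  B8:  IN={a:216, b:6, d:-4, e:-4; rest ⊤}  OUT={a:216, b:6, d:16, e:-4; rest ⊤}
  B9:  IN={a:216, b:6, d:16, e:-4; rest ⊤}  OUT={a:5, b:6, d:16, e:-4; rest ⊤}

Merge at B8: IN[B8] = OUT[B7] = {a: 216, b: 6, c: ⊤, d: -4, e: -4, f: ⊤}
Applying B8's transfer function to that IN value gives OUT[B8] (row B8 above).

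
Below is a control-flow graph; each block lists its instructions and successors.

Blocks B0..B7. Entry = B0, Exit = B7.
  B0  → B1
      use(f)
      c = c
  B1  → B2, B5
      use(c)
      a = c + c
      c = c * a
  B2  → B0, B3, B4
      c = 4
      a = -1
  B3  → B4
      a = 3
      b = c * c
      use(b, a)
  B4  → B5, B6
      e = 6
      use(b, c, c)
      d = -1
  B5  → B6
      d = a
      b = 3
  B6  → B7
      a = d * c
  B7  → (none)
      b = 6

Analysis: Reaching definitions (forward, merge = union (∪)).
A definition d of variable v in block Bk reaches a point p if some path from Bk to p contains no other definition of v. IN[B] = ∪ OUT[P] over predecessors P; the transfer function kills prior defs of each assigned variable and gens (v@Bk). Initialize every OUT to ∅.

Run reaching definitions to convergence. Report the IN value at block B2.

Answer: {a@B1, c@B1}

Trace:
Converged values:
  B0: | IN={a@B2, c@B2} | OUT={a@B2, c@B0}
  B1: | IN={a@B2, c@B0} | OUT={a@B1, c@B1}
  B2: | IN={a@B1, c@B1} | OUT={a@B2, c@B2}
  B3: | IN={a@B2, c@B2} | OUT={a@B3, b@B3, c@B2}
  B4: | IN={a@B2, a@B3, b@B3, c@B2} | OUT={a@B2, a@B3, b@B3, c@B2, d@B4, e@B4}
  B5: | IN={a@B1, a@B2, a@B3, b@B3, c@B1, c@B2, d@B4, e@B4} | OUT={a@B1, a@B2, a@B3, b@B5, c@B1, c@B2, d@B5, e@B4}
  B6: | IN={a@B1, a@B2, a@B3, b@B3, b@B5, c@B1, c@B2, d@B4, d@B5, e@B4} | OUT={a@B6, b@B3, b@B5, c@B1, c@B2, d@B4, d@B5, e@B4}
  B7: | IN={a@B6, b@B3, b@B5, c@B1, c@B2, d@B4, d@B5, e@B4} | OUT={a@B6, b@B7, c@B1, c@B2, d@B4, d@B5, e@B4}

Merge at B2: IN[B2] = OUT[B1] = {a@B1, c@B1}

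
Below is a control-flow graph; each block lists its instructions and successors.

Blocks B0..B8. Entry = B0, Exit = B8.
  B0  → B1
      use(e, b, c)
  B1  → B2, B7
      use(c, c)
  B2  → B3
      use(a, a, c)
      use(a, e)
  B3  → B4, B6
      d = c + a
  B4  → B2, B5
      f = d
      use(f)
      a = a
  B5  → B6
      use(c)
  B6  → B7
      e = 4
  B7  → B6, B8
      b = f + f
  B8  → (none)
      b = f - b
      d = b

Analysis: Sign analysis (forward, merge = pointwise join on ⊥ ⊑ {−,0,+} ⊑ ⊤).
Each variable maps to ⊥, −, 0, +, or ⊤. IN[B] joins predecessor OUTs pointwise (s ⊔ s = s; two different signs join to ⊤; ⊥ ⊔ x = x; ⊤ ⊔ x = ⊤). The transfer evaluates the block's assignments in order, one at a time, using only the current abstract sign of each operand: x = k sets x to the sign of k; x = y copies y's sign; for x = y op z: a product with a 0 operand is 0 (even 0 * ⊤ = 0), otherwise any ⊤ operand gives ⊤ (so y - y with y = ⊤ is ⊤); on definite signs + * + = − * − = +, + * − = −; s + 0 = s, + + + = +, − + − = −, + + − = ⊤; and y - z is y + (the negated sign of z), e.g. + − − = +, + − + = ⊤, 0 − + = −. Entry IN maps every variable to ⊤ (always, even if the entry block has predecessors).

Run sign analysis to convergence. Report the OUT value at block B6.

Converged values:
  B0: | IN=(all ⊤) | OUT=(all ⊤)
  B1: | IN=(all ⊤) | OUT=(all ⊤)
  B2: | IN=(all ⊤) | OUT=(all ⊤)
  B3: | IN=(all ⊤) | OUT=(all ⊤)
  B4: | IN=(all ⊤) | OUT=(all ⊤)
  B5: | IN=(all ⊤) | OUT=(all ⊤)
  B6: | IN=(all ⊤) | OUT={e:+; rest ⊤}
  B7: | IN=(all ⊤) | OUT=(all ⊤)
  B8: | IN=(all ⊤) | OUT=(all ⊤)

Merge at B6: IN[B6] = OUT[B3] ⊔ OUT[B5] ⊔ OUT[B7] = {a: ⊤, b: ⊤, c: ⊤, d: ⊤, e: ⊤, f: ⊤}
Applying B6's transfer function to that IN value gives OUT[B6] (row B6 above).

Answer: {a: ⊤, b: ⊤, c: ⊤, d: ⊤, e: +, f: ⊤}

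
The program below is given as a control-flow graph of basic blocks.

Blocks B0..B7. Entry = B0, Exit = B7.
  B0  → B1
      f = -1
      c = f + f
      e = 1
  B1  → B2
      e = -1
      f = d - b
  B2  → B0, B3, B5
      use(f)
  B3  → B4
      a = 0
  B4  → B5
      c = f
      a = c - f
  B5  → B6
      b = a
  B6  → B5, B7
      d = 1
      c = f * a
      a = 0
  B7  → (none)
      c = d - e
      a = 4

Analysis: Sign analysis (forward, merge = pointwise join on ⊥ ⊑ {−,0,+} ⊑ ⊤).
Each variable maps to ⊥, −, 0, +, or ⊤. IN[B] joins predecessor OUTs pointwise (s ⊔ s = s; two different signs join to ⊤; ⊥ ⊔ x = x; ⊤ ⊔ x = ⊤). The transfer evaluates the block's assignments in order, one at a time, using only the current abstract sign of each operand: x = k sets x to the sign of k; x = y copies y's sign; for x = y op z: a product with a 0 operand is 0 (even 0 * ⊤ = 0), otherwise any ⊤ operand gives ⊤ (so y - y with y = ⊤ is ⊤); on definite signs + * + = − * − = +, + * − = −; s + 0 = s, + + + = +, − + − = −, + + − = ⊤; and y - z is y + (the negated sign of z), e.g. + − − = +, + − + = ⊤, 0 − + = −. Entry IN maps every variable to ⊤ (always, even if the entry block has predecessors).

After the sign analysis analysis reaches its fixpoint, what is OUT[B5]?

Per-block solution:
  B0:   IN=(all ⊤)   OUT={c:-, e:+, f:-; rest ⊤}
  B1:   IN={c:-, e:+, f:-; rest ⊤}   OUT={c:-, e:-; rest ⊤}
  B2:   IN={c:-, e:-; rest ⊤}   OUT={c:-, e:-; rest ⊤}
  B3:   IN={c:-, e:-; rest ⊤}   OUT={a:0, c:-, e:-; rest ⊤}
  B4:   IN={a:0, c:-, e:-; rest ⊤}   OUT={e:-; rest ⊤}
  B5:   IN={e:-; rest ⊤}   OUT={e:-; rest ⊤}
  B6:   IN={e:-; rest ⊤}   OUT={a:0, d:+, e:-; rest ⊤}
  B7:   IN={a:0, d:+, e:-; rest ⊤}   OUT={a:+, c:+, d:+, e:-; rest ⊤}

Merge at B5: IN[B5] = OUT[B2] ⊔ OUT[B4] ⊔ OUT[B6] = {a: ⊤, b: ⊤, c: ⊤, d: ⊤, e: -, f: ⊤}
Applying B5's transfer function to that IN value gives OUT[B5] (row B5 above).

Answer: {a: ⊤, b: ⊤, c: ⊤, d: ⊤, e: -, f: ⊤}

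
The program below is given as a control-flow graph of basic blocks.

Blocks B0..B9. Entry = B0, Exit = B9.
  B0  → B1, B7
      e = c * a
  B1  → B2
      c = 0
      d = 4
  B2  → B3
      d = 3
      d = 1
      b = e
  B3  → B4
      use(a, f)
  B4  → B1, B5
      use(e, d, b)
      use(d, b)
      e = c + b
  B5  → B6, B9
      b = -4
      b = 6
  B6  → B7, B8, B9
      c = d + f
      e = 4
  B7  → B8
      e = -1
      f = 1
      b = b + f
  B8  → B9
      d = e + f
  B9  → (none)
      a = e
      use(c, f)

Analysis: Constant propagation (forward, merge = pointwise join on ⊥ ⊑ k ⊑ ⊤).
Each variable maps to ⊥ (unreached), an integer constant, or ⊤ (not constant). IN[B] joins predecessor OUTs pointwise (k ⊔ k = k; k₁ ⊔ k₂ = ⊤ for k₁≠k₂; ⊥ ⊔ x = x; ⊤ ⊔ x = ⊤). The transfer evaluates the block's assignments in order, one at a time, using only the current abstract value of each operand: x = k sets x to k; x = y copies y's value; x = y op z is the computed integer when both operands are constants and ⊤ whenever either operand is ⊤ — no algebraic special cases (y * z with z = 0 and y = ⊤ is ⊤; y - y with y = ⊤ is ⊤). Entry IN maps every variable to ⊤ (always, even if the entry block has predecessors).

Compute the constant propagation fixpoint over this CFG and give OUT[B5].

Answer: {a: ⊤, b: 6, c: 0, d: 1, e: ⊤, f: ⊤}

Trace:
Converged values:
  B0:  IN=(all ⊤)  OUT=(all ⊤)
  B1:  IN=(all ⊤)  OUT={c:0, d:4; rest ⊤}
  B2:  IN={c:0, d:4; rest ⊤}  OUT={c:0, d:1; rest ⊤}
  B3:  IN={c:0, d:1; rest ⊤}  OUT={c:0, d:1; rest ⊤}
  B4:  IN={c:0, d:1; rest ⊤}  OUT={c:0, d:1; rest ⊤}
  B5:  IN={c:0, d:1; rest ⊤}  OUT={b:6, c:0, d:1; rest ⊤}
  B6:  IN={b:6, c:0, d:1; rest ⊤}  OUT={b:6, d:1, e:4; rest ⊤}
  B7:  IN=(all ⊤)  OUT={e:-1, f:1; rest ⊤}
  B8:  IN=(all ⊤)  OUT=(all ⊤)
  B9:  IN=(all ⊤)  OUT=(all ⊤)

Merge at B5: IN[B5] = OUT[B4] = {a: ⊤, b: ⊤, c: 0, d: 1, e: ⊤, f: ⊤}
Applying B5's transfer function to that IN value gives OUT[B5] (row B5 above).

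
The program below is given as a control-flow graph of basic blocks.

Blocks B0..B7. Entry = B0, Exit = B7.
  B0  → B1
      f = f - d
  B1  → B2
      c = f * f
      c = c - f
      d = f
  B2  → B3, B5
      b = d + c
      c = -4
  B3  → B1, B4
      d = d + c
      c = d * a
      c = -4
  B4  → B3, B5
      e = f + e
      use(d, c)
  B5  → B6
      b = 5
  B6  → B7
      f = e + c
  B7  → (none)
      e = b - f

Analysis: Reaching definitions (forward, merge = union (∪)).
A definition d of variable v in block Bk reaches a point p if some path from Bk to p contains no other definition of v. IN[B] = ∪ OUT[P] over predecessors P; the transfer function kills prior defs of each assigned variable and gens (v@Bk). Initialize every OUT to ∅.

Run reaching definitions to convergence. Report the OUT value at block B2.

Answer: {b@B2, c@B2, d@B1, e@B4, f@B0}

Trace:
Fixpoint table:
  B0:  IN={}  OUT={f@B0}
  B1:  IN={b@B2, c@B3, d@B3, e@B4, f@B0}  OUT={b@B2, c@B1, d@B1, e@B4, f@B0}
  B2:  IN={b@B2, c@B1, d@B1, e@B4, f@B0}  OUT={b@B2, c@B2, d@B1, e@B4, f@B0}
  B3:  IN={b@B2, c@B2, c@B3, d@B1, d@B3, e@B4, f@B0}  OUT={b@B2, c@B3, d@B3, e@B4, f@B0}
  B4:  IN={b@B2, c@B3, d@B3, e@B4, f@B0}  OUT={b@B2, c@B3, d@B3, e@B4, f@B0}
  B5:  IN={b@B2, c@B2, c@B3, d@B1, d@B3, e@B4, f@B0}  OUT={b@B5, c@B2, c@B3, d@B1, d@B3, e@B4, f@B0}
  B6:  IN={b@B5, c@B2, c@B3, d@B1, d@B3, e@B4, f@B0}  OUT={b@B5, c@B2, c@B3, d@B1, d@B3, e@B4, f@B6}
  B7:  IN={b@B5, c@B2, c@B3, d@B1, d@B3, e@B4, f@B6}  OUT={b@B5, c@B2, c@B3, d@B1, d@B3, e@B7, f@B6}

Merge at B2: IN[B2] = OUT[B1] = {b@B2, c@B1, d@B1, e@B4, f@B0}
Applying B2's transfer function to that IN value gives OUT[B2] (row B2 above).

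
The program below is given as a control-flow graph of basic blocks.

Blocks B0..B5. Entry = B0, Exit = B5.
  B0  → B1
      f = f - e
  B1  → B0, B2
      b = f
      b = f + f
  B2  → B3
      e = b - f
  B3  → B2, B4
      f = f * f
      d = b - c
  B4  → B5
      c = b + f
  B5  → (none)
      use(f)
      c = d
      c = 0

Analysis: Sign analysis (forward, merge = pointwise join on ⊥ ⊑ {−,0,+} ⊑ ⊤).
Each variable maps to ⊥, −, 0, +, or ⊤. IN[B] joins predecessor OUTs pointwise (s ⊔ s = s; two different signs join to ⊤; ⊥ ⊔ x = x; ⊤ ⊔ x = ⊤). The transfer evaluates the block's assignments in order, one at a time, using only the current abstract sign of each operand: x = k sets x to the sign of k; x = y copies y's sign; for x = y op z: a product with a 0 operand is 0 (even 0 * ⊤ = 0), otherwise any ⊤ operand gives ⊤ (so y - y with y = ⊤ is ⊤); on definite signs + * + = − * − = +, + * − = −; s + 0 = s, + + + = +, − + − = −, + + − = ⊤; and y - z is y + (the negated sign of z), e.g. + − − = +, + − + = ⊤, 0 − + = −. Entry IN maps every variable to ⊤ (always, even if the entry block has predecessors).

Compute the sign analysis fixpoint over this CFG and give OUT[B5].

Answer: {a: ⊤, b: ⊤, c: 0, d: ⊤, e: ⊤, f: ⊤}

Working:
Per-block solution:
  B0: | IN=(all ⊤) | OUT=(all ⊤)
  B1: | IN=(all ⊤) | OUT=(all ⊤)
  B2: | IN=(all ⊤) | OUT=(all ⊤)
  B3: | IN=(all ⊤) | OUT=(all ⊤)
  B4: | IN=(all ⊤) | OUT=(all ⊤)
  B5: | IN=(all ⊤) | OUT={c:0; rest ⊤}

Merge at B5: IN[B5] = OUT[B4] = {a: ⊤, b: ⊤, c: ⊤, d: ⊤, e: ⊤, f: ⊤}
Applying B5's transfer function to that IN value gives OUT[B5] (row B5 above).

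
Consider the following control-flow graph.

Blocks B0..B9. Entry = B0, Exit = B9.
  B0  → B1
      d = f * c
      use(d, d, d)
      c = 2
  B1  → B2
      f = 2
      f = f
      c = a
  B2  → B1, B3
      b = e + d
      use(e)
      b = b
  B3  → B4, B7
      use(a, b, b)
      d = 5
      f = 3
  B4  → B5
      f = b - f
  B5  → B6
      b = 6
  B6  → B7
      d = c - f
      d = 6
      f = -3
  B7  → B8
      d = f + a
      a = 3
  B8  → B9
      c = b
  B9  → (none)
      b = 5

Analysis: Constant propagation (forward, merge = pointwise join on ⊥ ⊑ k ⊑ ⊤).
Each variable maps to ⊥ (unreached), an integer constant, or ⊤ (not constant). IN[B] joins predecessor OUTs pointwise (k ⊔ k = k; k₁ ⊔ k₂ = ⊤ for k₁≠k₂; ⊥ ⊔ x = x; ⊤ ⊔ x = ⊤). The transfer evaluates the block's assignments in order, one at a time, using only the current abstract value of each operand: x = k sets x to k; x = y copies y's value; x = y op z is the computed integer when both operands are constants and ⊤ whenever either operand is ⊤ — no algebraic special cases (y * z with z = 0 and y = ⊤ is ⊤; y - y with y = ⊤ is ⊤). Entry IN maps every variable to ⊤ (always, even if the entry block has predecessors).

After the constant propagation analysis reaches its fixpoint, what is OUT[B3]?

Answer: {a: ⊤, b: ⊤, c: ⊤, d: 5, e: ⊤, f: 3}

Trace:
Per-block solution:
  B0:   IN=(all ⊤)   OUT={c:2; rest ⊤}
  B1:   IN=(all ⊤)   OUT={f:2; rest ⊤}
  B2:   IN={f:2; rest ⊤}   OUT={f:2; rest ⊤}
  B3:   IN={f:2; rest ⊤}   OUT={d:5, f:3; rest ⊤}
  B4:   IN={d:5, f:3; rest ⊤}   OUT={d:5; rest ⊤}
  B5:   IN={d:5; rest ⊤}   OUT={b:6, d:5; rest ⊤}
  B6:   IN={b:6, d:5; rest ⊤}   OUT={b:6, d:6, f:-3; rest ⊤}
  B7:   IN=(all ⊤)   OUT={a:3; rest ⊤}
  B8:   IN={a:3; rest ⊤}   OUT={a:3; rest ⊤}
  B9:   IN={a:3; rest ⊤}   OUT={a:3, b:5; rest ⊤}

Merge at B3: IN[B3] = OUT[B2] = {a: ⊤, b: ⊤, c: ⊤, d: ⊤, e: ⊤, f: 2}
Applying B3's transfer function to that IN value gives OUT[B3] (row B3 above).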